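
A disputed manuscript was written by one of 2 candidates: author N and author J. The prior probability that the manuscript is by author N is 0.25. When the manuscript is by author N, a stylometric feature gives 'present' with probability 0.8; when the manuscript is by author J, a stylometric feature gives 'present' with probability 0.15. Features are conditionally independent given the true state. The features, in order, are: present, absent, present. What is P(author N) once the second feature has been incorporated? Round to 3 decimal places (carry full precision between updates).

0.295

Apply Bayes' rule sequentially, carrying P(author N) forward.
After 'present': P(author N) = 0.8·0.2500 / (0.8·0.2500 + 0.15·0.7500) ≈ 0.6400
After 'absent': P(author N) = 0.2·0.6400 / (0.2·0.6400 + 0.85·0.3600) ≈ 0.2949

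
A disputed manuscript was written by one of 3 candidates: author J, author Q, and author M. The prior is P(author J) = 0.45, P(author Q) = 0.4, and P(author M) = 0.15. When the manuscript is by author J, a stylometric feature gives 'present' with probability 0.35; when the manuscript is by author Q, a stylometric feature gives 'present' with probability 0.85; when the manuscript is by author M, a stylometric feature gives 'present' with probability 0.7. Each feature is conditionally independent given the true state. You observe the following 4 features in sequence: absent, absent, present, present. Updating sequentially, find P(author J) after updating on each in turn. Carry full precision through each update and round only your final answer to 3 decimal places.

After 'absent': normaliser = 0.65·0.4500 + 0.15·0.4000 + 0.3·0.1500; P(author J) ≈ 0.7358, P(author Q) ≈ 0.1509, P(author M) ≈ 0.1132
After 'absent': normaliser = 0.65·0.7358 + 0.15·0.1509 + 0.3·0.1132; P(author J) ≈ 0.8942, P(author Q) ≈ 0.0423, P(author M) ≈ 0.0635
After 'present': normaliser = 0.35·0.8942 + 0.85·0.0423 + 0.7·0.0635; P(author J) ≈ 0.7956, P(author Q) ≈ 0.0915, P(author M) ≈ 0.1130
After 'present': normaliser = 0.35·0.7956 + 0.85·0.0915 + 0.7·0.1130; P(author J) ≈ 0.6397, P(author Q) ≈ 0.1786, P(author M) ≈ 0.1817

0.640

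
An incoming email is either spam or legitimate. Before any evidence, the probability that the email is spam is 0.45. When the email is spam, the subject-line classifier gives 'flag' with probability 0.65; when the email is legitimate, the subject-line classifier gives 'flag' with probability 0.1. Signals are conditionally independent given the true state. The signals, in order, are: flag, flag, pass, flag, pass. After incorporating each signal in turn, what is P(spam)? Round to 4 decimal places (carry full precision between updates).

After 'flag': P(spam) = 0.65·0.4500 / (0.65·0.4500 + 0.1·0.5500) ≈ 0.8417
After 'flag': P(spam) = 0.65·0.8417 / (0.65·0.8417 + 0.1·0.1583) ≈ 0.9719
After 'pass': P(spam) = 0.35·0.9719 / (0.35·0.9719 + 0.9·0.0281) ≈ 0.9308
After 'flag': P(spam) = 0.65·0.9308 / (0.65·0.9308 + 0.1·0.0692) ≈ 0.9887
After 'pass': P(spam) = 0.35·0.9887 / (0.35·0.9887 + 0.9·0.0113) ≈ 0.9714

0.9714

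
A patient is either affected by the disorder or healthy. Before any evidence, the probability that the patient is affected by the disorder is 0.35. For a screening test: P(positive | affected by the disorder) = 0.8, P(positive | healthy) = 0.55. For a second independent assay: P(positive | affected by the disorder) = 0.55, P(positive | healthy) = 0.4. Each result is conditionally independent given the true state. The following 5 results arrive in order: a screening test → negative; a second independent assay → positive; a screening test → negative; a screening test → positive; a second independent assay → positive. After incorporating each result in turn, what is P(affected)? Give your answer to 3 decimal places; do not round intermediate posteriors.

0.226

Apply Bayes' rule sequentially, carrying P(affected) forward.
After a screening test='negative': P(affected) = 0.2·0.3500 / (0.2·0.3500 + 0.45·0.6500) ≈ 0.1931
After a second independent assay='positive': P(affected) = 0.55·0.1931 / (0.55·0.1931 + 0.4·0.8069) ≈ 0.2476
After a screening test='negative': P(affected) = 0.2·0.2476 / (0.2·0.2476 + 0.45·0.7524) ≈ 0.1276
After a screening test='positive': P(affected) = 0.8·0.1276 / (0.8·0.1276 + 0.55·0.8724) ≈ 0.1754
After a second independent assay='positive': P(affected) = 0.55·0.1754 / (0.55·0.1754 + 0.4·0.8246) ≈ 0.2263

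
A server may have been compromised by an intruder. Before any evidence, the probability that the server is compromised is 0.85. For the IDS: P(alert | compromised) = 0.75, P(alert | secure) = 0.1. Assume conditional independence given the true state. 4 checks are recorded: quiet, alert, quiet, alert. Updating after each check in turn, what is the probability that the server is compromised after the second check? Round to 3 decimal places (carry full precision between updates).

0.922

After 'quiet': P(compromised) = 0.25·0.8500 / (0.25·0.8500 + 0.9·0.1500) ≈ 0.6115
After 'alert': P(compromised) = 0.75·0.6115 / (0.75·0.6115 + 0.1·0.3885) ≈ 0.9219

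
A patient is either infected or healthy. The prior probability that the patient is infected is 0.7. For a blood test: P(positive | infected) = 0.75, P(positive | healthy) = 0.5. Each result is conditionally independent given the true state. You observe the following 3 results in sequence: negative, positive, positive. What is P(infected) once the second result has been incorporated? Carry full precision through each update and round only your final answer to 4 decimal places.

After 'negative': P(infected) = 0.25·0.7000 / (0.25·0.7000 + 0.5·0.3000) ≈ 0.5385
After 'positive': P(infected) = 0.75·0.5385 / (0.75·0.5385 + 0.5·0.4615) ≈ 0.6364

0.6364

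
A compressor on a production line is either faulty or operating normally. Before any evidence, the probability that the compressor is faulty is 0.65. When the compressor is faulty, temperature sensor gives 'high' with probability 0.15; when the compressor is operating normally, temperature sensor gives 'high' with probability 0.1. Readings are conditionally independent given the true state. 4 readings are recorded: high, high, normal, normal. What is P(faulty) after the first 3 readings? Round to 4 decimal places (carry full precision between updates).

After 'high': P(faulty) = 0.15·0.6500 / (0.15·0.6500 + 0.1·0.3500) ≈ 0.7358
After 'high': P(faulty) = 0.15·0.7358 / (0.15·0.7358 + 0.1·0.2642) ≈ 0.8069
After 'normal': P(faulty) = 0.85·0.8069 / (0.85·0.8069 + 0.9·0.1931) ≈ 0.7978

0.7978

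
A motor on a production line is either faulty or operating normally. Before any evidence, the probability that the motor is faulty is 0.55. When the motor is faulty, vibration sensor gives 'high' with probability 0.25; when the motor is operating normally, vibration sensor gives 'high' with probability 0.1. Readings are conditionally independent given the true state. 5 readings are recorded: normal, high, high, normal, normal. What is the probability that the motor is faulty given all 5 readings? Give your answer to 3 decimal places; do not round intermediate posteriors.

After 'normal': P(faulty) = 0.75·0.5500 / (0.75·0.5500 + 0.9·0.4500) ≈ 0.5046
After 'high': P(faulty) = 0.25·0.5046 / (0.25·0.5046 + 0.1·0.4954) ≈ 0.7180
After 'high': P(faulty) = 0.25·0.7180 / (0.25·0.7180 + 0.1·0.2820) ≈ 0.8642
After 'normal': P(faulty) = 0.75·0.8642 / (0.75·0.8642 + 0.9·0.1358) ≈ 0.8414
After 'normal': P(faulty) = 0.75·0.8414 / (0.75·0.8414 + 0.9·0.1586) ≈ 0.8155

0.816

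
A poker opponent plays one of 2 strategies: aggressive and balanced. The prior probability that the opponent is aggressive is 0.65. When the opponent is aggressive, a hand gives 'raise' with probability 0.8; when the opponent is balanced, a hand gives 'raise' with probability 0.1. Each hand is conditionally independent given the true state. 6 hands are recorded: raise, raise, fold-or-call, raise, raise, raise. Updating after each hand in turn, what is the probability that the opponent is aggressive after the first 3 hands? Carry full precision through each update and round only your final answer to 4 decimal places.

After 'raise': P(aggressive) = 0.8·0.6500 / (0.8·0.6500 + 0.1·0.3500) ≈ 0.9369
After 'raise': P(aggressive) = 0.8·0.9369 / (0.8·0.9369 + 0.1·0.0631) ≈ 0.9917
After 'fold-or-call': P(aggressive) = 0.2·0.9917 / (0.2·0.9917 + 0.9·0.0083) ≈ 0.9635

0.9635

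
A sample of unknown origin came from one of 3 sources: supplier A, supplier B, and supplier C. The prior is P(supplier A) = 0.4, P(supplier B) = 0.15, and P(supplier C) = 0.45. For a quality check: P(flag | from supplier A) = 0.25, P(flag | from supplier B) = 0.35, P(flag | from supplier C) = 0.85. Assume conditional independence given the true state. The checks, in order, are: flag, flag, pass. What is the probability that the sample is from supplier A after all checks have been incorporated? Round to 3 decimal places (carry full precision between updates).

0.236

After 'flag': normaliser = 0.25·0.4000 + 0.35·0.1500 + 0.85·0.4500; P(supplier A) ≈ 0.1869, P(supplier B) ≈ 0.0981, P(supplier C) ≈ 0.7150
After 'flag': normaliser = 0.25·0.1869 + 0.35·0.0981 + 0.85·0.7150; P(supplier A) ≈ 0.0678, P(supplier B) ≈ 0.0499, P(supplier C) ≈ 0.8823
After 'pass': normaliser = 0.75·0.0678 + 0.65·0.0499 + 0.15·0.8823; P(supplier A) ≈ 0.2360, P(supplier B) ≈ 0.1503, P(supplier C) ≈ 0.6137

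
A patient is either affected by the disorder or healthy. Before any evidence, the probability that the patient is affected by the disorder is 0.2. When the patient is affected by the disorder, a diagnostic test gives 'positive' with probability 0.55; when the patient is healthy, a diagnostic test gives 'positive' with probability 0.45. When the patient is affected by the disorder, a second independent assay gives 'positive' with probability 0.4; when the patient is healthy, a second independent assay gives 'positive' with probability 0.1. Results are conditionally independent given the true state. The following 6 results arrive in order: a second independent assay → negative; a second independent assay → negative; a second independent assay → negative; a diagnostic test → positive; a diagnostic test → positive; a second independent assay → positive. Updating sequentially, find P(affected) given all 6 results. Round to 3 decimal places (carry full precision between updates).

Each posterior becomes the prior for the next update.
After a second independent assay='negative': P(affected) = 0.6·0.2000 / (0.6·0.2000 + 0.9·0.8000) ≈ 0.1429
After a second independent assay='negative': P(affected) = 0.6·0.1429 / (0.6·0.1429 + 0.9·0.8571) ≈ 0.1000
After a second independent assay='negative': P(affected) = 0.6·0.1000 / (0.6·0.1000 + 0.9·0.9000) ≈ 0.0690
After a diagnostic test='positive': P(affected) = 0.55·0.0690 / (0.55·0.0690 + 0.45·0.9310) ≈ 0.0830
After a diagnostic test='positive': P(affected) = 0.55·0.0830 / (0.55·0.0830 + 0.45·0.9170) ≈ 0.0996
After a second independent assay='positive': P(affected) = 0.4·0.0996 / (0.4·0.0996 + 0.1·0.9004) ≈ 0.3068

0.307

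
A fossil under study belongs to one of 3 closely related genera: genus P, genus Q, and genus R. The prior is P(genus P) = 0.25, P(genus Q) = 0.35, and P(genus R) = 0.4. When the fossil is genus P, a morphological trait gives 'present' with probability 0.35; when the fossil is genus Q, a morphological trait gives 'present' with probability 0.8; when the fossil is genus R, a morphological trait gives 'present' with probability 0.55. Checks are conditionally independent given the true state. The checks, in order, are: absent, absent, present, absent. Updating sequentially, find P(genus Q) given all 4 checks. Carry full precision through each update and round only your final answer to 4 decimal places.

After 'absent': normaliser = 0.65·0.2500 + 0.2·0.3500 + 0.45·0.4000; P(genus P) ≈ 0.3939, P(genus Q) ≈ 0.1697, P(genus R) ≈ 0.4364
After 'absent': normaliser = 0.65·0.3939 + 0.2·0.1697 + 0.45·0.4364; P(genus P) ≈ 0.5265, P(genus Q) ≈ 0.0698, P(genus R) ≈ 0.4037
After 'present': normaliser = 0.35·0.5265 + 0.8·0.0698 + 0.55·0.4037; P(genus P) ≈ 0.3987, P(genus Q) ≈ 0.1208, P(genus R) ≈ 0.4805
After 'absent': normaliser = 0.65·0.3987 + 0.2·0.1208 + 0.45·0.4805; P(genus P) ≈ 0.5188, P(genus Q) ≈ 0.0484, P(genus R) ≈ 0.4328

0.0484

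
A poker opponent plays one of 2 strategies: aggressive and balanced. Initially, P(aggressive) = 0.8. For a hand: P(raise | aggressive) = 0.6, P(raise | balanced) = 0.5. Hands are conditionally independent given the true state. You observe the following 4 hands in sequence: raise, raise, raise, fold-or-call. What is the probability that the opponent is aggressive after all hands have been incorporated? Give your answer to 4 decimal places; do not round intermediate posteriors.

0.8469

Each posterior becomes the prior for the next update.
After 'raise': P(aggressive) = 0.6·0.8000 / (0.6·0.8000 + 0.5·0.2000) ≈ 0.8276
After 'raise': P(aggressive) = 0.6·0.8276 / (0.6·0.8276 + 0.5·0.1724) ≈ 0.8521
After 'raise': P(aggressive) = 0.6·0.8521 / (0.6·0.8521 + 0.5·0.1479) ≈ 0.8736
After 'fold-or-call': P(aggressive) = 0.4·0.8736 / (0.4·0.8736 + 0.5·0.1264) ≈ 0.8469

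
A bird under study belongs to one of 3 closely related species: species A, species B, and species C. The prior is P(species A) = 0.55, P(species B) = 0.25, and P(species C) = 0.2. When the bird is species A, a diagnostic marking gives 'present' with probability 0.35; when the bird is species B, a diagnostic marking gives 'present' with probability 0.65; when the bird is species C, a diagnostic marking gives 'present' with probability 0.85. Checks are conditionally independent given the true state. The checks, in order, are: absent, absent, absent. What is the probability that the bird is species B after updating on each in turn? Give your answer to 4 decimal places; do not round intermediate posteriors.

After 'absent': normaliser = 0.65·0.5500 + 0.35·0.2500 + 0.15·0.2000; P(species A) ≈ 0.7526, P(species B) ≈ 0.1842, P(species C) ≈ 0.0632
After 'absent': normaliser = 0.65·0.7526 + 0.35·0.1842 + 0.15·0.0632; P(species A) ≈ 0.8687, P(species B) ≈ 0.1145, P(species C) ≈ 0.0168
After 'absent': normaliser = 0.65·0.8687 + 0.35·0.1145 + 0.15·0.0168; P(species A) ≈ 0.9299, P(species B) ≈ 0.0660, P(species C) ≈ 0.0042

0.0660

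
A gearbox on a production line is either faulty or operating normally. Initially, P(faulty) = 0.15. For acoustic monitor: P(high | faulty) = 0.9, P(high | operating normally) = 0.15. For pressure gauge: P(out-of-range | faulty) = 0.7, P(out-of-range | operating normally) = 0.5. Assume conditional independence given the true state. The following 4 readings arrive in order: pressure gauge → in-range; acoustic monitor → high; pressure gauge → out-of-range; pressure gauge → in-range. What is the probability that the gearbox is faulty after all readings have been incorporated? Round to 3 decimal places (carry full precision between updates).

Apply Bayes' rule sequentially, carrying P(faulty) forward.
After pressure gauge='in-range': P(faulty) = 0.3·0.1500 / (0.3·0.1500 + 0.5·0.8500) ≈ 0.0957
After acoustic monitor='high': P(faulty) = 0.9·0.0957 / (0.9·0.0957 + 0.15·0.9043) ≈ 0.3885
After pressure gauge='out-of-range': P(faulty) = 0.7·0.3885 / (0.7·0.3885 + 0.5·0.6115) ≈ 0.4707
After pressure gauge='in-range': P(faulty) = 0.3·0.4707 / (0.3·0.4707 + 0.5·0.5293) ≈ 0.3480

0.348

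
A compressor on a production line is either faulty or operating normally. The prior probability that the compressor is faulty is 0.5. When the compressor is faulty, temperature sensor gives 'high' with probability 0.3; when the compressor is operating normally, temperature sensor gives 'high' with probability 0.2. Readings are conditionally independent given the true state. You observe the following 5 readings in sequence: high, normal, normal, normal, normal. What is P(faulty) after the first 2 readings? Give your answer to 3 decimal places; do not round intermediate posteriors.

0.568

After 'high': P(faulty) = 0.3·0.5000 / (0.3·0.5000 + 0.2·0.5000) ≈ 0.6000
After 'normal': P(faulty) = 0.7·0.6000 / (0.7·0.6000 + 0.8·0.4000) ≈ 0.5676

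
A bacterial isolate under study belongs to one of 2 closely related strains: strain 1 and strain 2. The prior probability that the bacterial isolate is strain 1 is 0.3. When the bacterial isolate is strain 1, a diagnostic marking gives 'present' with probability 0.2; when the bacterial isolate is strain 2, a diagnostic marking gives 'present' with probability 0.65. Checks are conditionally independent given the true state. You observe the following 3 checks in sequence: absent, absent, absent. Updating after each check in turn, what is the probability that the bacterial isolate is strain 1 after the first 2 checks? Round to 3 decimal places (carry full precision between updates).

After 'absent': P(strain 1) = 0.8·0.3000 / (0.8·0.3000 + 0.35·0.7000) ≈ 0.4948
After 'absent': P(strain 1) = 0.8·0.4948 / (0.8·0.4948 + 0.35·0.5052) ≈ 0.6913

0.691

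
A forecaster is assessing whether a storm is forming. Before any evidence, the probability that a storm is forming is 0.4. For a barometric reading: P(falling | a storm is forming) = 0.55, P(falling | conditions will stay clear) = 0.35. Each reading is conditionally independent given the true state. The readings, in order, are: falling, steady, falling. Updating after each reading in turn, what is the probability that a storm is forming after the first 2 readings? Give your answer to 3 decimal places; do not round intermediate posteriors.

0.420

After 'falling': P(storm) = 0.55·0.4000 / (0.55·0.4000 + 0.35·0.6000) ≈ 0.5116
After 'steady': P(storm) = 0.45·0.5116 / (0.45·0.5116 + 0.65·0.4884) ≈ 0.4204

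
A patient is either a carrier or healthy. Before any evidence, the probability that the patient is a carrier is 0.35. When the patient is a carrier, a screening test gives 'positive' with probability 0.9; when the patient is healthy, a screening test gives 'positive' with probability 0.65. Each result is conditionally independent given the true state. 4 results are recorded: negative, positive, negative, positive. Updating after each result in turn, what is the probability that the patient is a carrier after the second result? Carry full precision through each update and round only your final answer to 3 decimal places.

After 'negative': P(carrier) = 0.1·0.3500 / (0.1·0.3500 + 0.35·0.6500) ≈ 0.1333
After 'positive': P(carrier) = 0.9·0.1333 / (0.9·0.1333 + 0.65·0.8667) ≈ 0.1756

0.176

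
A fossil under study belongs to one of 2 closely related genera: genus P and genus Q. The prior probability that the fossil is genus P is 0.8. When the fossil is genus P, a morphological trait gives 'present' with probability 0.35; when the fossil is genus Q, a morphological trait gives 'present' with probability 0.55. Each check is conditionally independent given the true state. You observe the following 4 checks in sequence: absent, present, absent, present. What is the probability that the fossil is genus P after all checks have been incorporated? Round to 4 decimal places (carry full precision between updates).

After 'absent': P(genus P) = 0.65·0.8000 / (0.65·0.8000 + 0.45·0.2000) ≈ 0.8525
After 'present': P(genus P) = 0.35·0.8525 / (0.35·0.8525 + 0.55·0.1475) ≈ 0.7862
After 'absent': P(genus P) = 0.65·0.7862 / (0.65·0.7862 + 0.45·0.2138) ≈ 0.8415
After 'present': P(genus P) = 0.35·0.8415 / (0.35·0.8415 + 0.55·0.1585) ≈ 0.7717

0.7717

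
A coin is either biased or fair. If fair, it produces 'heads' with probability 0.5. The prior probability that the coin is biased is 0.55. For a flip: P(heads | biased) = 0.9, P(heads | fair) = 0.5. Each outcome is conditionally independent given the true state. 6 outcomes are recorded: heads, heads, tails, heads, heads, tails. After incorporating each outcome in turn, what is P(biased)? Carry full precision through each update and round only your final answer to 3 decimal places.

0.339

Apply Bayes' rule sequentially, carrying P(biased) forward.
After 'heads': P(biased) = 0.9·0.5500 / (0.9·0.5500 + 0.5·0.4500) ≈ 0.6875
After 'heads': P(biased) = 0.9·0.6875 / (0.9·0.6875 + 0.5·0.3125) ≈ 0.7984
After 'tails': P(biased) = 0.1·0.7984 / (0.1·0.7984 + 0.5·0.2016) ≈ 0.4420
After 'heads': P(biased) = 0.9·0.4420 / (0.9·0.4420 + 0.5·0.5580) ≈ 0.5877
After 'heads': P(biased) = 0.9·0.5877 / (0.9·0.5877 + 0.5·0.4123) ≈ 0.7196
After 'tails': P(biased) = 0.1·0.7196 / (0.1·0.7196 + 0.5·0.2804) ≈ 0.3392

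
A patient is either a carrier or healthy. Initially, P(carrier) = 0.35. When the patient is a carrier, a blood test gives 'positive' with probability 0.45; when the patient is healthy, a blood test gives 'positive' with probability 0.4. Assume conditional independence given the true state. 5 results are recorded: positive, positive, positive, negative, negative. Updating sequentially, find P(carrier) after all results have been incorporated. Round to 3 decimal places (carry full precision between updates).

0.392

Apply Bayes' rule sequentially, carrying P(carrier) forward.
After 'positive': P(carrier) = 0.45·0.3500 / (0.45·0.3500 + 0.4·0.6500) ≈ 0.3772
After 'positive': P(carrier) = 0.45·0.3772 / (0.45·0.3772 + 0.4·0.6228) ≈ 0.4053
After 'positive': P(carrier) = 0.45·0.4053 / (0.45·0.4053 + 0.4·0.5947) ≈ 0.4340
After 'negative': P(carrier) = 0.55·0.4340 / (0.55·0.4340 + 0.6·0.5660) ≈ 0.4127
After 'negative': P(carrier) = 0.55·0.4127 / (0.55·0.4127 + 0.6·0.5873) ≈ 0.3918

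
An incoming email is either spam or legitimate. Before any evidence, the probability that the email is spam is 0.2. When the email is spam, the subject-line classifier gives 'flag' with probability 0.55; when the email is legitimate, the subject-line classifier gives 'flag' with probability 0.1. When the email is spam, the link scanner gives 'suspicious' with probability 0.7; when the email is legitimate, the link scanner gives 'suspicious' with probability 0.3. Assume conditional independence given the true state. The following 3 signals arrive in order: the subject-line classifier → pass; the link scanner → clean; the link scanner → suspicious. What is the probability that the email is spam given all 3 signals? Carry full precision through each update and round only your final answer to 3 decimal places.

After the subject-line classifier='pass': P(spam) = 0.45·0.2000 / (0.45·0.2000 + 0.9·0.8000) ≈ 0.1111
After the link scanner='clean': P(spam) = 0.3·0.1111 / (0.3·0.1111 + 0.7·0.8889) ≈ 0.0508
After the link scanner='suspicious': P(spam) = 0.7·0.0508 / (0.7·0.0508 + 0.3·0.9492) ≈ 0.1111

0.111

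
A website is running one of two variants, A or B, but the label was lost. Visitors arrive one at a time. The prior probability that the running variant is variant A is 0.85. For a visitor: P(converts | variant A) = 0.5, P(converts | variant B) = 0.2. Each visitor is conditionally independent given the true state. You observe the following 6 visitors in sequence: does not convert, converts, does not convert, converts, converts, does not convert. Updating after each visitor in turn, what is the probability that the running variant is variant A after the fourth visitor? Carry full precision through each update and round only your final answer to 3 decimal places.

0.933

After 'does not convert': P(A) = 0.5·0.8500 / (0.5·0.8500 + 0.8·0.1500) ≈ 0.7798
After 'converts': P(A) = 0.5·0.7798 / (0.5·0.7798 + 0.2·0.2202) ≈ 0.8985
After 'does not convert': P(A) = 0.5·0.8985 / (0.5·0.8985 + 0.8·0.1015) ≈ 0.8470
After 'converts': P(A) = 0.5·0.8470 / (0.5·0.8470 + 0.2·0.1530) ≈ 0.9326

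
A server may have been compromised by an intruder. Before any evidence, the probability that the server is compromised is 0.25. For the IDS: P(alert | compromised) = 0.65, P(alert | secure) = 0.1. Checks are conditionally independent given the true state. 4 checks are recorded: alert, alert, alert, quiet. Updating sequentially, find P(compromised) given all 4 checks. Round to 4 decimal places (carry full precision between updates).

After 'alert': P(compromised) = 0.65·0.2500 / (0.65·0.2500 + 0.1·0.7500) ≈ 0.6842
After 'alert': P(compromised) = 0.65·0.6842 / (0.65·0.6842 + 0.1·0.3158) ≈ 0.9337
After 'alert': P(compromised) = 0.65·0.9337 / (0.65·0.9337 + 0.1·0.0663) ≈ 0.9892
After 'quiet': P(compromised) = 0.35·0.9892 / (0.35·0.9892 + 0.9·0.0108) ≈ 0.9727

0.9727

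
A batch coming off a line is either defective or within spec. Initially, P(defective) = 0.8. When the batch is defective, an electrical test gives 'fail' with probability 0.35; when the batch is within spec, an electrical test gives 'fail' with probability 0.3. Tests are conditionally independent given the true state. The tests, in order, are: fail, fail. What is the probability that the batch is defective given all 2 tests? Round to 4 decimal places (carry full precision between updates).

0.8448

Each posterior becomes the prior for the next update.
After 'fail': P(defective) = 0.35·0.8000 / (0.35·0.8000 + 0.3·0.2000) ≈ 0.8235
After 'fail': P(defective) = 0.35·0.8235 / (0.35·0.8235 + 0.3·0.1765) ≈ 0.8448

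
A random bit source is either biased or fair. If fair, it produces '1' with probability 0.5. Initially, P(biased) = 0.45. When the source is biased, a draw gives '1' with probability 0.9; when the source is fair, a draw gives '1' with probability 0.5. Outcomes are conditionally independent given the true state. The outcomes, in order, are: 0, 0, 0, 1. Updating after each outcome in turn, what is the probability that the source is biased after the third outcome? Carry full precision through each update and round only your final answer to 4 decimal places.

After '0': P(biased) = 0.1·0.4500 / (0.1·0.4500 + 0.5·0.5500) ≈ 0.1406
After '0': P(biased) = 0.1·0.1406 / (0.1·0.1406 + 0.5·0.8594) ≈ 0.0317
After '0': P(biased) = 0.1·0.0317 / (0.1·0.0317 + 0.5·0.9683) ≈ 0.0065

0.0065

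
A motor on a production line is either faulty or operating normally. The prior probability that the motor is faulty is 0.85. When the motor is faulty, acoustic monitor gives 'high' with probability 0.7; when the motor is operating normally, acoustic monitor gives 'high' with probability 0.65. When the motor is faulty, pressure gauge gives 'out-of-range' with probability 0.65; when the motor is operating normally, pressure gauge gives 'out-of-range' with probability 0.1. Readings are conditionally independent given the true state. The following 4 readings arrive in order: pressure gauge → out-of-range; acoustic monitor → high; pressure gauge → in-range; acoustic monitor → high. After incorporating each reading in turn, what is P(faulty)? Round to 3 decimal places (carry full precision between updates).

Each posterior becomes the prior for the next update.
After pressure gauge='out-of-range': P(faulty) = 0.65·0.8500 / (0.65·0.8500 + 0.1·0.1500) ≈ 0.9736
After acoustic monitor='high': P(faulty) = 0.7·0.9736 / (0.7·0.9736 + 0.65·0.0264) ≈ 0.9754
After pressure gauge='in-range': P(faulty) = 0.35·0.9754 / (0.35·0.9754 + 0.9·0.0246) ≈ 0.9391
After acoustic monitor='high': P(faulty) = 0.7·0.9391 / (0.7·0.9391 + 0.65·0.0609) ≈ 0.9432

0.943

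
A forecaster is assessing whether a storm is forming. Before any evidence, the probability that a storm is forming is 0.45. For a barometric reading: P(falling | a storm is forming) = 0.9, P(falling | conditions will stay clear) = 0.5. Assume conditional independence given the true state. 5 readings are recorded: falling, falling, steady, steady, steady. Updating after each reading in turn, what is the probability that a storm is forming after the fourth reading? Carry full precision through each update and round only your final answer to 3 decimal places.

Apply Bayes' rule sequentially, carrying P(storm) forward.
After 'falling': P(storm) = 0.9·0.4500 / (0.9·0.4500 + 0.5·0.5500) ≈ 0.5956
After 'falling': P(storm) = 0.9·0.5956 / (0.9·0.5956 + 0.5·0.4044) ≈ 0.7261
After 'steady': P(storm) = 0.1·0.7261 / (0.1·0.7261 + 0.5·0.2739) ≈ 0.3465
After 'steady': P(storm) = 0.1·0.3465 / (0.1·0.3465 + 0.5·0.6535) ≈ 0.0959

0.096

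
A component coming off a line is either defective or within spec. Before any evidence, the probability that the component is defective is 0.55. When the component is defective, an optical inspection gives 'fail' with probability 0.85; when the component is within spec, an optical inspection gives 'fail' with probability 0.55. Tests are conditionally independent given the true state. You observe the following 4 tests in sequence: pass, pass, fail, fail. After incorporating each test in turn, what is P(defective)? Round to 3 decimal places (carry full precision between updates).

0.245

After 'pass': P(defective) = 0.15·0.5500 / (0.15·0.5500 + 0.45·0.4500) ≈ 0.2895
After 'pass': P(defective) = 0.15·0.2895 / (0.15·0.2895 + 0.45·0.7105) ≈ 0.1196
After 'fail': P(defective) = 0.85·0.1196 / (0.85·0.1196 + 0.55·0.8804) ≈ 0.1735
After 'fail': P(defective) = 0.85·0.1735 / (0.85·0.1735 + 0.55·0.8265) ≈ 0.2449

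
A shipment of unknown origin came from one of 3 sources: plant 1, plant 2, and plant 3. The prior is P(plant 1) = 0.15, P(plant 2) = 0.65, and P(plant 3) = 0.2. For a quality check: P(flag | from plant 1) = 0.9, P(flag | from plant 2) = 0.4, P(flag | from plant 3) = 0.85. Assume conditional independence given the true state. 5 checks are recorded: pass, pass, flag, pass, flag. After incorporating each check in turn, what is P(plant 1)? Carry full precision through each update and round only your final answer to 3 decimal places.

0.005

After 'pass': normaliser = 0.1·0.1500 + 0.6·0.6500 + 0.15·0.2000; P(plant 1) ≈ 0.0345, P(plant 2) ≈ 0.8966, P(plant 3) ≈ 0.0690
After 'pass': normaliser = 0.1·0.0345 + 0.6·0.8966 + 0.15·0.0690; P(plant 1) ≈ 0.0063, P(plant 2) ≈ 0.9750, P(plant 3) ≈ 0.0187
After 'flag': normaliser = 0.9·0.0063 + 0.4·0.9750 + 0.85·0.0187; P(plant 1) ≈ 0.0137, P(plant 2) ≈ 0.9476, P(plant 3) ≈ 0.0387
After 'pass': normaliser = 0.1·0.0137 + 0.6·0.9476 + 0.15·0.0387; P(plant 1) ≈ 0.0024, P(plant 2) ≈ 0.9875, P(plant 3) ≈ 0.0101
After 'flag': normaliser = 0.9·0.0024 + 0.4·0.9875 + 0.85·0.0101; P(plant 1) ≈ 0.0053, P(plant 2) ≈ 0.9736, P(plant 3) ≈ 0.0211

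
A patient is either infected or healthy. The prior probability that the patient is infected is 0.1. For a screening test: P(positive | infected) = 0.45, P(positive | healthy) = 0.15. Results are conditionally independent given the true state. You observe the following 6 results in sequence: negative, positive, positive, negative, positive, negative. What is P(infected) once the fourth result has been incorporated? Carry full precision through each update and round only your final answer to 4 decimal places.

0.2951

Apply Bayes' rule sequentially, carrying P(infected) forward.
After 'negative': P(infected) = 0.55·0.1000 / (0.55·0.1000 + 0.85·0.9000) ≈ 0.0671
After 'positive': P(infected) = 0.45·0.0671 / (0.45·0.0671 + 0.15·0.9329) ≈ 0.1774
After 'positive': P(infected) = 0.45·0.1774 / (0.45·0.1774 + 0.15·0.8226) ≈ 0.3929
After 'negative': P(infected) = 0.55·0.3929 / (0.55·0.3929 + 0.85·0.6071) ≈ 0.2951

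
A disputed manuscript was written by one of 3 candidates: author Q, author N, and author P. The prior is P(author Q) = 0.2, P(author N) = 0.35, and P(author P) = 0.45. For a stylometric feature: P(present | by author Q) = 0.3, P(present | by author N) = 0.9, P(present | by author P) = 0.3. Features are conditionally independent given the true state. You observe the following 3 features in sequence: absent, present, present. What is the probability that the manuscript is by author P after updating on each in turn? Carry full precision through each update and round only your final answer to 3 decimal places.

Each posterior becomes the prior for the next update.
After 'absent': normaliser = 0.7·0.2000 + 0.1·0.3500 + 0.7·0.4500; P(author Q) ≈ 0.2857, P(author N) ≈ 0.0714, P(author P) ≈ 0.6429
After 'present': normaliser = 0.3·0.2857 + 0.9·0.0714 + 0.3·0.6429; P(author Q) ≈ 0.2500, P(author N) ≈ 0.1875, P(author P) ≈ 0.5625
After 'present': normaliser = 0.3·0.2500 + 0.9·0.1875 + 0.3·0.5625; P(author Q) ≈ 0.1818, P(author N) ≈ 0.4091, P(author P) ≈ 0.4091

0.409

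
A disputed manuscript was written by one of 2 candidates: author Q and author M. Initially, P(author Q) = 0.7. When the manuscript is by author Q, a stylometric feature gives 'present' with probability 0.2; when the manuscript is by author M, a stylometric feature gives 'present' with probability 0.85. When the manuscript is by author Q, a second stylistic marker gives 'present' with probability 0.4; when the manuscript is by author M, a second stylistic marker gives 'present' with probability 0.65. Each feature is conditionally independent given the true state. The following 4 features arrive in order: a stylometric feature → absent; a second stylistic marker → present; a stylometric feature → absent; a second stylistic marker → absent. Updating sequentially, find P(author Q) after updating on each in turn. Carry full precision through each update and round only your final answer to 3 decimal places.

0.986

After a stylometric feature='absent': P(author Q) = 0.8·0.7000 / (0.8·0.7000 + 0.15·0.3000) ≈ 0.9256
After a second stylistic marker='present': P(author Q) = 0.4·0.9256 / (0.4·0.9256 + 0.65·0.0744) ≈ 0.8845
After a stylometric feature='absent': P(author Q) = 0.8·0.8845 / (0.8·0.8845 + 0.15·0.1155) ≈ 0.9761
After a second stylistic marker='absent': P(author Q) = 0.6·0.9761 / (0.6·0.9761 + 0.35·0.0239) ≈ 0.9859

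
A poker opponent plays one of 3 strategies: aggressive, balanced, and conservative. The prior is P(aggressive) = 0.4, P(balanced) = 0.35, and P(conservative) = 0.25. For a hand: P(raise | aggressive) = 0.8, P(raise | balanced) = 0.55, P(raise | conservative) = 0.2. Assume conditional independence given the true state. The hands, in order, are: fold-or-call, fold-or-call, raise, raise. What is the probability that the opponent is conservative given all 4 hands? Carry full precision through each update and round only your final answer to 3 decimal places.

0.168

After 'fold-or-call': normaliser = 0.2·0.4000 + 0.45·0.3500 + 0.8·0.2500; P(aggressive) ≈ 0.1829, P(balanced) ≈ 0.3600, P(conservative) ≈ 0.4571
After 'fold-or-call': normaliser = 0.2·0.1829 + 0.45·0.3600 + 0.8·0.4571; P(aggressive) ≈ 0.0648, P(balanced) ≈ 0.2871, P(conservative) ≈ 0.6481
After 'raise': normaliser = 0.8·0.0648 + 0.55·0.2871 + 0.2·0.6481; P(aggressive) ≈ 0.1528, P(balanced) ≈ 0.4653, P(conservative) ≈ 0.3819
After 'raise': normaliser = 0.8·0.1528 + 0.55·0.4653 + 0.2·0.3819; P(aggressive) ≈ 0.2689, P(balanced) ≈ 0.5630, P(conservative) ≈ 0.1681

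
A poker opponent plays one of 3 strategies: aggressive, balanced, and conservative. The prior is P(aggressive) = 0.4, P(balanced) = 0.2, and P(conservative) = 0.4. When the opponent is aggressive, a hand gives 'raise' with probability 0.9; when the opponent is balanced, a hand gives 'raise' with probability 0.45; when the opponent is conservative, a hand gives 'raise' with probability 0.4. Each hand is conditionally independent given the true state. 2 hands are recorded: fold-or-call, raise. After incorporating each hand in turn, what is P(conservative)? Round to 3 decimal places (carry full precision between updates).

0.529

After 'fold-or-call': normaliser = 0.1·0.4000 + 0.55·0.2000 + 0.6·0.4000; P(aggressive) ≈ 0.1026, P(balanced) ≈ 0.2821, P(conservative) ≈ 0.6154
After 'raise': normaliser = 0.9·0.1026 + 0.45·0.2821 + 0.4·0.6154; P(aggressive) ≈ 0.1983, P(balanced) ≈ 0.2727, P(conservative) ≈ 0.5289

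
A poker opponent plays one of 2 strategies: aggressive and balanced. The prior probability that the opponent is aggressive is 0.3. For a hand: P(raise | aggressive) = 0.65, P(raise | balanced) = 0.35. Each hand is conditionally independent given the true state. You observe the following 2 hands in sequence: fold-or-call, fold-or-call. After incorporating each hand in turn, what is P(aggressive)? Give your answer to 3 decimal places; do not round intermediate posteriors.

After 'fold-or-call': P(aggressive) = 0.35·0.3000 / (0.35·0.3000 + 0.65·0.7000) ≈ 0.1875
After 'fold-or-call': P(aggressive) = 0.35·0.1875 / (0.35·0.1875 + 0.65·0.8125) ≈ 0.1105

0.111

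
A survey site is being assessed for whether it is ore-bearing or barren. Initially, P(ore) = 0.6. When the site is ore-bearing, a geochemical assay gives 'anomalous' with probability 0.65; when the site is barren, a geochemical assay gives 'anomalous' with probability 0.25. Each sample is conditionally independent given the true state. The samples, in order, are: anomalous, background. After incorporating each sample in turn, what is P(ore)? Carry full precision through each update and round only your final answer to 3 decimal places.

After 'anomalous': P(ore) = 0.65·0.6000 / (0.65·0.6000 + 0.25·0.4000) ≈ 0.7959
After 'background': P(ore) = 0.35·0.7959 / (0.35·0.7959 + 0.75·0.2041) ≈ 0.6454

0.645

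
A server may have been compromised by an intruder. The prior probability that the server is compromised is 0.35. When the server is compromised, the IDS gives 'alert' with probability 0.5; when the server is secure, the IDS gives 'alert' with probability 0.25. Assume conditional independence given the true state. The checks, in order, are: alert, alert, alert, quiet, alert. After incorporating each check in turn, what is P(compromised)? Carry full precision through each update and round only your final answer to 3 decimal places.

0.852

After 'alert': P(compromised) = 0.5·0.3500 / (0.5·0.3500 + 0.25·0.6500) ≈ 0.5185
After 'alert': P(compromised) = 0.5·0.5185 / (0.5·0.5185 + 0.25·0.4815) ≈ 0.6829
After 'alert': P(compromised) = 0.5·0.6829 / (0.5·0.6829 + 0.25·0.3171) ≈ 0.8116
After 'quiet': P(compromised) = 0.5·0.8116 / (0.5·0.8116 + 0.75·0.1884) ≈ 0.7417
After 'alert': P(compromised) = 0.5·0.7417 / (0.5·0.7417 + 0.25·0.2583) ≈ 0.8517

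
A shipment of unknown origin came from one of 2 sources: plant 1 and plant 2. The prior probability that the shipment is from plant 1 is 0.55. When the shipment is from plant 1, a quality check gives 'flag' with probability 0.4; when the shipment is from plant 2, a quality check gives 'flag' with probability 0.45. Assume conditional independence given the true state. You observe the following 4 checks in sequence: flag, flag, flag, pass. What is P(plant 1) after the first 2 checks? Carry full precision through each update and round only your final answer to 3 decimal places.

After 'flag': P(plant 1) = 0.4·0.5500 / (0.4·0.5500 + 0.45·0.4500) ≈ 0.5207
After 'flag': P(plant 1) = 0.4·0.5207 / (0.4·0.5207 + 0.45·0.4793) ≈ 0.4913

0.491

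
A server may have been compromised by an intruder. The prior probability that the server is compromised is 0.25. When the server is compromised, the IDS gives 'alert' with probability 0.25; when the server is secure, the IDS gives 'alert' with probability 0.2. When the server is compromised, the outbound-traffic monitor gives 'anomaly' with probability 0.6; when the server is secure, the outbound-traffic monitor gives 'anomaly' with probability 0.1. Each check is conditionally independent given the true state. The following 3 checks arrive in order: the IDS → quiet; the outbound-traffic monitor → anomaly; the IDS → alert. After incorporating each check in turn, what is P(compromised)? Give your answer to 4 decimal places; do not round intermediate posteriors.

After the IDS='quiet': P(compromised) = 0.75·0.2500 / (0.75·0.2500 + 0.8·0.7500) ≈ 0.2381
After the outbound-traffic monitor='anomaly': P(compromised) = 0.6·0.2381 / (0.6·0.2381 + 0.1·0.7619) ≈ 0.6522
After the IDS='alert': P(compromised) = 0.25·0.6522 / (0.25·0.6522 + 0.2·0.3478) ≈ 0.7009

0.7009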